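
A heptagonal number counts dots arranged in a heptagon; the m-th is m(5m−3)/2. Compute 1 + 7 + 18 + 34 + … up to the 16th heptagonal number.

Σ i(5i−3)/2 = (5Σi² − 3Σi) / 2 over i = 1..16.
Σi = 136 and Σi² = 1496.
(5·1496 − 3·136) / 2 = 7072/2 = 3536.

3536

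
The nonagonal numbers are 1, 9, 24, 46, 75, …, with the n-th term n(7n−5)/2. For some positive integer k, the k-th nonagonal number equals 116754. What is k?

Set n(7n−5)/2 = 116754, giving 7n² − 5n − 233508 = 0.
So n = (5 + 2557) / 14 = 2562/14 = 183.
Check: 183·(7·183 − 5)/2 = 116754. ✓

183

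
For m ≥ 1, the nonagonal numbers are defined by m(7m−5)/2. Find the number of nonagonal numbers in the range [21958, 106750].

96

The n-th nonagonal number is n(7n−5)/2.
Smallest index with value ≥ 21958: n = 80 (giving 22200).
Largest index with value ≤ 106750: n = 175 (giving 106750).
Indices 80 through 175: 96 terms.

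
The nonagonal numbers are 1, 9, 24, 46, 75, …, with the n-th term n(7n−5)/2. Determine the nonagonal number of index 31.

The 31st nonagonal number is n(7n−5)/2 with n = 31.
31·(7·31 − 5)/2 = 31·212/2 = 31·106 = 3286.

3286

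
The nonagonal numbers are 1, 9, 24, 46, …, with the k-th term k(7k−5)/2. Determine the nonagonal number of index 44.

44·(7·44 − 5)/2 = 44·303/2 = 6666.

6666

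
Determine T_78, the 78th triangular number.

3081

The 78th triangular number is n(n+1)/2 with n = 78.
78·79/2 = 6162/2 = 3081.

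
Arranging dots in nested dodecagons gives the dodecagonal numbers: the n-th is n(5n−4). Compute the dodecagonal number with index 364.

The 364th dodecagonal number is n(5n−4) with n = 364.
364·(5·364 − 4) = 364·1816 = 661024.

661024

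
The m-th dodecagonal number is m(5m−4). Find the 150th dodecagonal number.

The 150th dodecagonal number is n(5n−4) with n = 150.
150·(5·150 − 4) = 150·746 = 111900.

111900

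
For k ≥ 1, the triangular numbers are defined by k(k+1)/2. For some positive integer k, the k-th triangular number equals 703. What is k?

37

Set n(n+1)/2 = 703, giving n² + n − 1406 = 0.
The discriminant is 1 + 8·703 = 5625, and √5625 = 75.
So n = (-1 + 75) / 2 = 74/2 = 37.
Check: 37·38/2 = 703. ✓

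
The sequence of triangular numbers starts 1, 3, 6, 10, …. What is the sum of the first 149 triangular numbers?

562475

Σ i(i+1)/2 = (Σi² + Σi) / 2 over i = 1..149.
Σi = 11175 and Σi² = 1113775.
(1·1113775 + 1·11175) / 2 = 1124950/2 = 562475.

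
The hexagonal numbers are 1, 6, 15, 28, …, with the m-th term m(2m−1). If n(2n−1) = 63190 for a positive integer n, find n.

Set n(2n−1) = 63190, giving 2n² − n − 63190 = 0.
The discriminant is 1 + 8·63190 = 505521, and √505521 = 711.
So n = (1 + 711) / 4 = 712/4 = 178.
Check: 178·(2·178 − 1) = 63190. ✓

178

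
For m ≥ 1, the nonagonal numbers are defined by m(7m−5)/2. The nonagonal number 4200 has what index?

Set n(7n−5)/2 = 4200, giving 7n² − 5n − 8400 = 0.
The discriminant is 25 + 56·4200 = 235225, and √235225 = 485.
So n = (5 + 485) / 14 = 490/14 = 35.

35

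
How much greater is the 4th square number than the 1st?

15

4² = 16 and 1² = 1.
Difference: 16 − 1 = 15.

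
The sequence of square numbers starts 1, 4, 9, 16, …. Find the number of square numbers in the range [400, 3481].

40

The n-th square number is n².
Smallest index with value ≥ 400: n = 20 (giving 400).
Largest index with value ≤ 3481: n = 59 (giving 3481).
Indices 20 through 59: 40 terms.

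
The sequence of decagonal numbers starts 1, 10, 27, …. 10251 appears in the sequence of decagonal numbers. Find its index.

Set n(4n−3) = 10251, giving 4n² − 3n − 10251 = 0.
The discriminant is 9 + 16·10251 = 164025, and √164025 = 405.
So n = (3 + 405) / 8 = 408/8 = 51.

51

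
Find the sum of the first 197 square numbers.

2567895

Σ_{i=1}^{197} i² = 197·198·395/6 = 2567895.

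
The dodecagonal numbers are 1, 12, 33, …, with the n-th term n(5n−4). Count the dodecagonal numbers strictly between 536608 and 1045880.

129

The n-th dodecagonal number is n(5n−4).
Smallest index with value > 536608: n = 329 (giving 539889).
Largest index with value < 1045880: n = 457 (giving 1042417).
Indices 329 through 457: 129 terms.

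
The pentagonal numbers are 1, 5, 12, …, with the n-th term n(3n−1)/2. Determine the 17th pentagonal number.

425

The 17th pentagonal number is n(3n−1)/2 with n = 17.
17·(3·17 − 1)/2 = 17·50/2 = 17·25 = 425.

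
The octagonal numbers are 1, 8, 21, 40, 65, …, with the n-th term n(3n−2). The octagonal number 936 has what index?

Set n(3n−2) = 936, giving 3n² − 2n − 936 = 0.
The discriminant is 4 + 12·936 = 11236, and √11236 = 106.
So n = (2 + 106) / 6 = 108/6 = 18.

18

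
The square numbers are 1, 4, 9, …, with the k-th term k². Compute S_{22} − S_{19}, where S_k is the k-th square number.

22² = 484 and 19² = 361.
Difference: 484 − 361 = 123.

123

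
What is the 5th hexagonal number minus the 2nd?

39

5·(2·5 − 1) = 45 and 2·(2·2 − 1) = 6.
Difference: 45 − 6 = 39.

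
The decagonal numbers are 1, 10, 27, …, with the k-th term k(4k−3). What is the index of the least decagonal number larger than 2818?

27

Solve n(4n−3) > 2818 for integer n.
The largest n with value ≤ 2818 is 26 (since 2626 ≤ 2818 < 2835), so the first above is n = 27, value 2835.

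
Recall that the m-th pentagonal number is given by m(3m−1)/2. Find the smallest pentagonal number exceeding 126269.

126876

Solve n(3n−1)/2 > 126269 for integer n.
The largest n with value ≤ 126269 is 290 (since 126005 ≤ 126269 < 126876), so the first above is n = 291, value 126876.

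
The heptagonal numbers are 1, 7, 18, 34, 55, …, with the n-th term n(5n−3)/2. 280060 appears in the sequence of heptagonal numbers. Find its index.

335

Set n(5n−3)/2 = 280060, giving 5n² − 3n − 560120 = 0.
The discriminant is 9 + 40·280060 = 11202409, and √11202409 = 3347.
So n = (3 + 3347) / 10 = 3350/10 = 335.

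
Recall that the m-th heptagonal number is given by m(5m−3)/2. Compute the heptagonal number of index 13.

403

The 13th heptagonal number is n(5n−3)/2 with n = 13.
13·(5·13 − 3)/2 = 13·62/2 = 13·31 = 403.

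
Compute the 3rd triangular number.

6

3·4/2 = 12/2 = 6.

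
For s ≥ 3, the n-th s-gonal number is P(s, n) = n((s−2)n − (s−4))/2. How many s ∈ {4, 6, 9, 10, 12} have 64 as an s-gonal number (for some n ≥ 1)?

2

s = 4: P(4, 8) = 64. ✓
s = 6: P(6, 5) = 45 and P(6, 6) = 66; 64 is not s-gonal.
s = 9: P(9, 4) = 46 and P(9, 5) = 75; 64 is not s-gonal.
s = 10: P(10, 4) = 52 and P(10, 5) = 85; 64 is not s-gonal.
s = 12: P(12, 4) = 64. ✓
Hits: s ∈ {4, 12} → 2.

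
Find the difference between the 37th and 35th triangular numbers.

73

37·38/2 = 703 and 35·36/2 = 630.
Difference: 703 − 630 = 73.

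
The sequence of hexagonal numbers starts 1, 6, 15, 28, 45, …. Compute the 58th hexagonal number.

58·(2·58 − 1) = 58·115 = 6670.

6670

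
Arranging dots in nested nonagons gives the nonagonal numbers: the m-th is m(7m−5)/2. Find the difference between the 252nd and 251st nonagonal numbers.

Consecutive nonagonal numbers differ by 7n − 6: here 7·252 − 6 = 1758.

1758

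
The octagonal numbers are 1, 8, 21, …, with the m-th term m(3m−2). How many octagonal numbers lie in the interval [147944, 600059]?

The n-th octagonal number is n(3n−2).
Smallest index with value ≥ 147944: n = 223 (giving 148741).
Largest index with value ≤ 600059: n = 447 (giving 598533).
Indices 223 through 447: 225 terms.

225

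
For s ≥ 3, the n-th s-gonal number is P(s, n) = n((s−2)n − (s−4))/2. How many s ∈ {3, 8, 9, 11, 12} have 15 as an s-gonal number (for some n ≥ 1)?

s = 3: P(3, 5) = 15. ✓
s = 8: P(8, 2) = 8 and P(8, 3) = 21; 15 is not s-gonal.
s = 9: P(9, 2) = 9 and P(9, 3) = 24; 15 is not s-gonal.
s = 11: P(11, 2) = 11 and P(11, 3) = 30; 15 is not s-gonal.
s = 12: P(12, 2) = 12 and P(12, 3) = 33; 15 is not s-gonal.
Hits: s ∈ {3} → 1.

1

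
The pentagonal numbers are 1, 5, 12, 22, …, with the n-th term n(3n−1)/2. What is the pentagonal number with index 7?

The 7th pentagonal number is n(3n−1)/2 with n = 7.
7·(3·7 − 1)/2 = 7·20/2 = 7·10 = 70.

70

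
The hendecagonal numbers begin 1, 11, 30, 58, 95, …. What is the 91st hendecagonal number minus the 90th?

Consecutive hendecagonal numbers differ by 9n − 8: here 9·91 − 8 = 811.

811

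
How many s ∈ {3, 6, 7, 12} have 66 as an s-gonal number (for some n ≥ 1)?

2

s = 3: P(3, 11) = 66. ✓
s = 6: P(6, 6) = 66. ✓
s = 7: P(7, 5) = 55 and P(7, 6) = 81; 66 is not s-gonal.
s = 12: P(12, 4) = 64 and P(12, 5) = 105; 66 is not s-gonal.
Hits: s ∈ {3, 6} → 2.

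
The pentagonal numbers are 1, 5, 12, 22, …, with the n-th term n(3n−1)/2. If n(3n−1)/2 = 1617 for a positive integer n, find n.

33

Set n(3n−1)/2 = 1617, giving 3n² − n − 3234 = 0.
The discriminant is 1 + 24·1617 = 38809, and √38809 = 197.
So n = (1 + 197) / 6 = 198/6 = 33.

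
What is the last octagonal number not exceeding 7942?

Solve n(3n−2) ≤ 7942 for integer n.
n = 51 gives 7701 ≤ 7942, while n = 52 gives 8008 > 7942; so the answer is 7701.

7701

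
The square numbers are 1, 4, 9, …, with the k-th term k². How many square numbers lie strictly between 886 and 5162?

42

The n-th square number is n².
Smallest index with value > 886: n = 30 (giving 900).
Largest index with value < 5162: n = 71 (giving 5041).
Indices 30 through 71: 42 terms.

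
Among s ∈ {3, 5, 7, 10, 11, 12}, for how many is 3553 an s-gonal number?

s = 3: P(3, 83) = 3486 and P(3, 84) = 3570; 3553 is not s-gonal.
s = 5: P(5, 48) = 3432 and P(5, 49) = 3577; 3553 is not s-gonal.
s = 7: P(7, 38) = 3553. ✓
s = 10: P(10, 30) = 3510 and P(10, 31) = 3751; 3553 is not s-gonal.
s = 11: P(11, 28) = 3430 and P(11, 29) = 3683; 3553 is not s-gonal.
s = 12: P(12, 27) = 3537 and P(12, 28) = 3808; 3553 is not s-gonal.
Hits: s ∈ {7} → 1.

1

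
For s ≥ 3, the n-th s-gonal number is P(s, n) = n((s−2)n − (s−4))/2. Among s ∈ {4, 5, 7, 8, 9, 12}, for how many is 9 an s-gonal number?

2

s = 4: P(4, 3) = 9. ✓
s = 5: P(5, 2) = 5 and P(5, 3) = 12; 9 is not s-gonal.
s = 7: P(7, 2) = 7 and P(7, 3) = 18; 9 is not s-gonal.
s = 8: P(8, 2) = 8 and P(8, 3) = 21; 9 is not s-gonal.
s = 9: P(9, 2) = 9. ✓
s = 12: P(12, 1) = 1 and P(12, 2) = 12; 9 is not s-gonal.
Hits: s ∈ {4, 9} → 2.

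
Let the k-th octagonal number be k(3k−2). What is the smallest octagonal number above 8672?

8965

Solve n(3n−2) > 8672 for integer n.
The largest n with value ≤ 8672 is 54 (since 8640 ≤ 8672 < 8965), so the first above is n = 55, value 8965.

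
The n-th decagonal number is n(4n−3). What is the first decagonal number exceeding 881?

Solve n(4n−3) > 881 for integer n.
The largest n with value ≤ 881 is 15 (since 855 ≤ 881 < 976), so the first above is n = 16, value 976.

976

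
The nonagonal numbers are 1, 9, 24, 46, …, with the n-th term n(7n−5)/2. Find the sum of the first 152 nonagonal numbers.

Σ i(7i−5)/2 = (7Σi² − 5Σi) / 2 over i = 1..152.
Σi = 11628 and Σi² = 1182180.
(7·1182180 − 5·11628) / 2 = 8217120/2 = 4108560.

4108560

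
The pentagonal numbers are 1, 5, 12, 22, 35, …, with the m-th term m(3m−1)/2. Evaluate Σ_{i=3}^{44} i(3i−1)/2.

Σ i(3i−1)/2 = (3Σi² − Σi) / 2 over i = 3..44.
Σi = 990 − 3 = 987 and Σi² = 29370 − 5 = 29365.
(3·29365 − 1·987) / 2 = 87108/2 = 43554.

43554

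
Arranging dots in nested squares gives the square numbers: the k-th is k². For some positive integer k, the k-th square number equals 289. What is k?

17

We need n² = 289, so n = √289 = 17.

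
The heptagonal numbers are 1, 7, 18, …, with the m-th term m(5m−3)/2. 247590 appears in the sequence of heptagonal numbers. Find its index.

315

Set n(5n−3)/2 = 247590, giving 5n² − 3n − 495180 = 0.
The discriminant is 9 + 40·247590 = 9903609, and √9903609 = 3147.
So n = (3 + 3147) / 10 = 3150/10 = 315.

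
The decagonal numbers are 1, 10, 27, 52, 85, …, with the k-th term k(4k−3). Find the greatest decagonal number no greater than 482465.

480595

Solve n(4n−3) ≤ 482465 for integer n.
n = 347 gives 480595 ≤ 482465, while n = 348 gives 483372 > 482465; so the answer is 480595.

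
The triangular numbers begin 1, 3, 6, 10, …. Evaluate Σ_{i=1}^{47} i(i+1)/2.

18424

Σ i(i+1)/2 = (Σi² + Σi) / 2 over i = 1..47.
Σi = 1128 and Σi² = 35720.
(1·35720 + 1·1128) / 2 = 36848/2 = 18424.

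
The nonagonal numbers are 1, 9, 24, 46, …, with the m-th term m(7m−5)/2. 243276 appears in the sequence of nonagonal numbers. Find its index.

264

Set n(7n−5)/2 = 243276, giving 7n² − 5n − 486552 = 0.
The discriminant is 25 + 56·243276 = 13623481, and √13623481 = 3691.
So n = (5 + 3691) / 14 = 3696/14 = 264.
Check: 264·(7·264 − 5)/2 = 243276. ✓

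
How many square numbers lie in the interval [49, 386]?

The n-th square number is n².
Smallest index with value ≥ 49: n = 7 (giving 49).
Largest index with value ≤ 386: n = 19 (giving 361).
Indices 7 through 19: 13 terms.

13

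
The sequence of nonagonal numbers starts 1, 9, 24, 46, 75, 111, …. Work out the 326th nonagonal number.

371151

The 326th nonagonal number is n(7n−5)/2 with n = 326.
326·(7·326 − 5)/2 = 326·2277/2 = 371151.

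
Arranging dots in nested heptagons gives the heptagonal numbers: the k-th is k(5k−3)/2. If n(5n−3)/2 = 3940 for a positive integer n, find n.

Set n(5n−3)/2 = 3940, giving 5n² − 3n − 7880 = 0.
The discriminant is 9 + 40·3940 = 157609, and √157609 = 397.
So n = (3 + 397) / 10 = 400/10 = 40.

40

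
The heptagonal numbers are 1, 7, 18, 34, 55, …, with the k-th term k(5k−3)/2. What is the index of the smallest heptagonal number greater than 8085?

Solve n(5n−3)/2 > 8085 for integer n.
The largest n with value ≤ 8085 is 57 (since 8037 ≤ 8085 < 8323), so the first above is n = 58, value 8323.

58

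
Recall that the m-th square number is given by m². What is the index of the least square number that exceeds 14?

Solve n² > 14 for integer n.
The largest n with value ≤ 14 is 3 (since 9 ≤ 14 < 16), so the first above is n = 4, value 16.

4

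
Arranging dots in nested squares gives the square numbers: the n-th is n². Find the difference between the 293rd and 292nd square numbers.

n² − (n−1)² = 2n − 1, so 293² − 292² = 2·293 − 1 = 585.

585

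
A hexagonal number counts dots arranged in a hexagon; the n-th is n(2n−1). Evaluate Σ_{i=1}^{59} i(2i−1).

Σ i(2i−1) = 2Σi² − Σi over i = 1..59.
Σi = 1770 and Σi² = 70210.
2·70210 − 1·1770 = 138650.

138650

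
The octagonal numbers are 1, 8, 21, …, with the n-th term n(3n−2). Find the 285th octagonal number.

The 285th octagonal number is n(3n−2) with n = 285.
285·(3·285 − 2) = 285·853 = 243105.

243105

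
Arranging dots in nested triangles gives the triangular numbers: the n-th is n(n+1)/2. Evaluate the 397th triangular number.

The 397th triangular number is n(n+1)/2 with n = 397.
397·398/2 = 158006/2 = 79003.

79003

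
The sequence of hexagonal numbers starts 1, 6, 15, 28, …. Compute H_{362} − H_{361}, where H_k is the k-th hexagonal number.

Consecutive hexagonal numbers differ by 4n − 3: here 4·362 − 3 = 1445.

1445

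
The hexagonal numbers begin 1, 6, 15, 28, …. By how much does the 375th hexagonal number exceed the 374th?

Consecutive hexagonal numbers differ by 4n − 3: here 4·375 − 3 = 1497.

1497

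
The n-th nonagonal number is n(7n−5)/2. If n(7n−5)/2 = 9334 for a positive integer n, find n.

52

Set n(7n−5)/2 = 9334, giving 7n² − 5n − 18668 = 0.
The discriminant is 25 + 56·9334 = 522729, and √522729 = 723.
So n = (5 + 723) / 14 = 728/14 = 52.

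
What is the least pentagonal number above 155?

176

Solve n(3n−1)/2 > 155 for integer n.
The largest n with value ≤ 155 is 10 (since 145 ≤ 155 < 176), so the first above is n = 11, value 176.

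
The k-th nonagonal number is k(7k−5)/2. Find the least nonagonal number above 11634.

Solve n(7n−5)/2 > 11634 for integer n.
The largest n with value ≤ 11634 is 58 (since 11629 ≤ 11634 < 12036), so the first above is n = 59, value 12036.

12036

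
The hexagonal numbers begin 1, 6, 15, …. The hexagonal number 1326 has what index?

Set n(2n−1) = 1326, giving 2n² − n − 1326 = 0.
The discriminant is 1 + 8·1326 = 10609, and √10609 = 103.
So n = (1 + 103) / 4 = 104/4 = 26.
Check: 26·(2·26 − 1) = 1326. ✓

26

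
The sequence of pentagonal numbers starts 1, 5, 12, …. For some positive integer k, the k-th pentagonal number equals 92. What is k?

Set n(3n−1)/2 = 92, giving 3n² − n − 184 = 0.
So n = (1 + 47) / 6 = 48/6 = 8.
Check: 8·(3·8 − 1)/2 = 92. ✓

8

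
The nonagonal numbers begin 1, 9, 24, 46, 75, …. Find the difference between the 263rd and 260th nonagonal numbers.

263·(7·263 − 5)/2 = 241434 and 260·(7·260 − 5)/2 = 235950.
Difference: 241434 − 235950 = 5484.

5484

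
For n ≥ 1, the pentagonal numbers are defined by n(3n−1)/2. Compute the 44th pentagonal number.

44·(3·44 − 1)/2 = 44·131/2 = 2882.

2882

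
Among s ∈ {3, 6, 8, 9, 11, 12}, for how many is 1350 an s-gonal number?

s = 3: P(3, 51) = 1326 and P(3, 52) = 1378; 1350 is not s-gonal.
s = 6: P(6, 26) = 1326 and P(6, 27) = 1431; 1350 is not s-gonal.
s = 8: P(8, 21) = 1281 and P(8, 22) = 1408; 1350 is not s-gonal.
s = 9: P(9, 20) = 1350. ✓
s = 11: P(11, 17) = 1241 and P(11, 18) = 1395; 1350 is not s-gonal.
s = 12: P(12, 16) = 1216 and P(12, 17) = 1377; 1350 is not s-gonal.
Hits: s ∈ {9} → 1.

1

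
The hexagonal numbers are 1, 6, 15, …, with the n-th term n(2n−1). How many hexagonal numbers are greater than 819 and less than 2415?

The n-th hexagonal number is n(2n−1).
Smallest index with value > 819: n = 21 (giving 861).
Largest index with value < 2415: n = 34 (giving 2278).
Indices 21 through 34: 14 terms.

14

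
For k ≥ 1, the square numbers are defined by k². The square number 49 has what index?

7

We need n² = 49, so n = √49 = 7.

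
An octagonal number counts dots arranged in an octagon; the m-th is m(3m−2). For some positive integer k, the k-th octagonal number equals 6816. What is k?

48

Set n(3n−2) = 6816, giving 3n² − 2n − 6816 = 0.
The discriminant is 4 + 12·6816 = 81796, and √81796 = 286.
So n = (2 + 286) / 6 = 288/6 = 48.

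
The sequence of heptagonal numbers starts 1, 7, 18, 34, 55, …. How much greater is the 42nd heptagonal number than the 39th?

42·(5·42 − 3)/2 = 4347 and 39·(5·39 − 3)/2 = 3744.
Difference: 4347 − 3744 = 603.

603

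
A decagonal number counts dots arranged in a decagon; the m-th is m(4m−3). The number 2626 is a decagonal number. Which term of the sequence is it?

26

Set n(4n−3) = 2626, giving 4n² − 3n − 2626 = 0.
The discriminant is 9 + 16·2626 = 42025, and √42025 = 205.
So n = (3 + 205) / 8 = 208/8 = 26.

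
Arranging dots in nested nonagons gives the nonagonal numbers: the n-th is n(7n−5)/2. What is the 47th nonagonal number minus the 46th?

323

Consecutive nonagonal numbers differ by 7n − 6: here 7·47 − 6 = 323.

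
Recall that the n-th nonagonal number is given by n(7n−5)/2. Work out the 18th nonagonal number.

1089

The 18th nonagonal number is n(7n−5)/2 with n = 18.
18·(7·18 − 5)/2 = 18·121/2 = 1089.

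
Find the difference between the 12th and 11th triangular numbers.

Consecutive triangular numbers differ by n: T_{12} − T_{11} = 12.

12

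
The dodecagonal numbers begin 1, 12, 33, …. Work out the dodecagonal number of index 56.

15456

The 56th dodecagonal number is n(5n−4) with n = 56.
56·(5·56 − 4) = 56·276 = 15456.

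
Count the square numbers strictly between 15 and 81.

The n-th square number is n².
Smallest index with value > 15: n = 4 (giving 16).
Largest index with value < 81: n = 8 (giving 64).
Indices 4 through 8: 5 terms.

5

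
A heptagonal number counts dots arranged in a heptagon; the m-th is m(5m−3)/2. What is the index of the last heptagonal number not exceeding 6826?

Solve n(5n−3)/2 ≤ 6826 for integer n.
n = 52 gives 6682 ≤ 6826, while n = 53 gives 6943 > 6826; so the answer is index 52.

52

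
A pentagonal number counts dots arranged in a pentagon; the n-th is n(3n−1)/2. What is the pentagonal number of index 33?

The 33rd pentagonal number is n(3n−1)/2 with n = 33.
33·(3·33 − 1)/2 = 33·98/2 = 33·49 = 1617.

1617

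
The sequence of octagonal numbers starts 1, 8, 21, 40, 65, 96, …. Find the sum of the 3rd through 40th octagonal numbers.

64771

Σ i(3i−2) = 3Σi² − 2Σi over i = 3..40.
Σi = 820 − 3 = 817 and Σi² = 22140 − 5 = 22135.
3·22135 − 2·817 = 64771.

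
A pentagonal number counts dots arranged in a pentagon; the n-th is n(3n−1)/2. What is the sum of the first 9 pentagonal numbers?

Σ i(3i−1)/2 = (3Σi² − Σi) / 2 over i = 1..9.
Σi = 45 and Σi² = 285.
(3·285 − 1·45) / 2 = 810/2 = 405.

405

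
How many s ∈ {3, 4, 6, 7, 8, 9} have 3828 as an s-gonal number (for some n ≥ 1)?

2

s = 3: P(3, 87) = 3828. ✓
s = 4: P(4, 61) = 3721 and P(4, 62) = 3844; 3828 is not s-gonal.
s = 6: P(6, 44) = 3828. ✓
s = 7: P(7, 39) = 3744 and P(7, 40) = 3940; 3828 is not s-gonal.
s = 8: P(8, 36) = 3816 and P(8, 37) = 4033; 3828 is not s-gonal.
s = 9: P(9, 33) = 3729 and P(9, 34) = 3961; 3828 is not s-gonal.
Hits: s ∈ {3, 6} → 2.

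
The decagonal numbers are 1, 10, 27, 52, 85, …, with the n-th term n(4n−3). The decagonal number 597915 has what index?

387

Set n(4n−3) = 597915, giving 4n² − 3n − 597915 = 0.
The discriminant is 9 + 16·597915 = 9566649, and √9566649 = 3093.
So n = (3 + 3093) / 8 = 3096/8 = 387.
Check: 387·(4·387 − 3) = 597915. ✓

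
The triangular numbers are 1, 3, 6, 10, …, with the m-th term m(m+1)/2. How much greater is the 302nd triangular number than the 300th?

603

302·303/2 = 45753 and 300·301/2 = 45150.
Difference: 45753 − 45150 = 603.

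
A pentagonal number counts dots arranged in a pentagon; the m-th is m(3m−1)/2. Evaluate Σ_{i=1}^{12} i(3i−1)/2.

Σ i(3i−1)/2 = (3Σi² − Σi) / 2 over i = 1..12.
Σi = 78 and Σi² = 650.
(3·650 − 1·78) / 2 = 1872/2 = 936.

936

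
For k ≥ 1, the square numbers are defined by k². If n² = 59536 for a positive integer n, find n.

We need n² = 59536, so n = √59536 = 244.

244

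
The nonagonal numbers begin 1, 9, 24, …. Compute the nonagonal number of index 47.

7614

47·(7·47 − 5)/2 = 47·324/2 = 47·162 = 7614.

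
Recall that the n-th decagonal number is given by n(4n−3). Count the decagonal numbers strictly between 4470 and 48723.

The n-th decagonal number is n(4n−3).
Smallest index with value > 4470: n = 34 (giving 4522).
Largest index with value < 48723: n = 110 (giving 48070).
Indices 34 through 110: 77 terms.

77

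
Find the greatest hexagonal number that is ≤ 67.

Solve n(2n−1) ≤ 67 for integer n.
n = 6 gives 66 ≤ 67, while n = 7 gives 91 > 67; so the answer is 66.

66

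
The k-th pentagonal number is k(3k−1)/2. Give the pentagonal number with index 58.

5017

The 58th pentagonal number is n(3n−1)/2 with n = 58.
58·(3·58 − 1)/2 = 58·173/2 = 5017.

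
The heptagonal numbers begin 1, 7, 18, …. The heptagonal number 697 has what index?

Set n(5n−3)/2 = 697, giving 5n² − 3n − 1394 = 0.
The discriminant is 9 + 40·697 = 27889, and √27889 = 167.
So n = (3 + 167) / 10 = 170/10 = 17.
Check: 17·(5·17 − 3)/2 = 697. ✓

17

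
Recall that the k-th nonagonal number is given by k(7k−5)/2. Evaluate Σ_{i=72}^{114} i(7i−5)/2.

1314854

Σ i(7i−5)/2 = (7Σi² − 5Σi) / 2 over i = 72..114.
Σi = 6555 − 2556 = 3999 and Σi² = 500365 − 121836 = 378529.
(7·378529 − 5·3999) / 2 = 2629708/2 = 1314854.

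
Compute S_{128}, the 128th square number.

16384

The 128th square number is n² with n = 128.
128² = 16384.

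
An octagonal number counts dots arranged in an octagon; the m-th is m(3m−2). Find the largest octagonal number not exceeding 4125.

4033

Solve n(3n−2) ≤ 4125 for integer n.
n = 37 gives 4033 ≤ 4125, while n = 38 gives 4256 > 4125; so the answer is 4033.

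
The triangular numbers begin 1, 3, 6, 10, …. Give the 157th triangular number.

12403

The 157th triangular number is n(n+1)/2 with n = 157.
157·158/2 = 24806/2 = 12403.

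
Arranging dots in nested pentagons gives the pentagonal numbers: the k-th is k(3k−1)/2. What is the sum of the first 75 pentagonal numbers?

Σ i(3i−1)/2 = (3Σi² − Σi) / 2 over i = 1..75.
Σi = 2850 and Σi² = 143450.
(3·143450 − 1·2850) / 2 = 427500/2 = 213750.

213750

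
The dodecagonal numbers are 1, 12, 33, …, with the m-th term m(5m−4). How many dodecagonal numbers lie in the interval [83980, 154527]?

47

The n-th dodecagonal number is n(5n−4).
Smallest index with value ≥ 83980: n = 130 (giving 83980).
Largest index with value ≤ 154527: n = 176 (giving 154176).
Indices 130 through 176: 47 terms.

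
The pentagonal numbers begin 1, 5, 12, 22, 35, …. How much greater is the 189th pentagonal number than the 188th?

565

Consecutive pentagonal numbers differ by 3n − 2: here 3·189 − 2 = 565.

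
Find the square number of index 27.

729

27² = 729.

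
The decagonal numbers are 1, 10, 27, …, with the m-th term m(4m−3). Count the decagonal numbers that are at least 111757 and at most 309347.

111

The n-th decagonal number is n(4n−3).
Smallest index with value ≥ 111757: n = 168 (giving 112392).
Largest index with value ≤ 309347: n = 278 (giving 308302).
Indices 168 through 278: 111 terms.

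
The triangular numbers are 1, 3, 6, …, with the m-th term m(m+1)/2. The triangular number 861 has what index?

41

Set n(n+1)/2 = 861, giving n² + n − 1722 = 0.
The discriminant is 1 + 8·861 = 6889, and √6889 = 83.
So n = (-1 + 83) / 2 = 82/2 = 41.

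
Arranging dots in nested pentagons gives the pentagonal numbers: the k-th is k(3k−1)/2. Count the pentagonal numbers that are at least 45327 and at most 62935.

The n-th pentagonal number is n(3n−1)/2.
Smallest index with value ≥ 45327: n = 174 (giving 45327).
Largest index with value ≤ 62935: n = 205 (giving 62935).
Indices 174 through 205: 32 terms.

32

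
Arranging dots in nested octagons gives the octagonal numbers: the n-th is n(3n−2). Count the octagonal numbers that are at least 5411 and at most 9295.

The n-th octagonal number is n(3n−2).
Smallest index with value ≥ 5411: n = 43 (giving 5461).
Largest index with value ≤ 9295: n = 55 (giving 8965).
Indices 43 through 55: 13 terms.

13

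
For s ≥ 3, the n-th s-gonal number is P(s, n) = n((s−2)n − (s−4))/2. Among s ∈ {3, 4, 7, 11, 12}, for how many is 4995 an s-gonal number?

s = 3: P(3, 99) = 4950 and P(3, 100) = 5050; 4995 is not s-gonal.
s = 4: P(4, 70) = 4900 and P(4, 71) = 5041; 4995 is not s-gonal.
s = 7: P(7, 45) = 4995. ✓
s = 11: P(11, 33) = 4785 and P(11, 34) = 5083; 4995 is not s-gonal.
s = 12: P(12, 32) = 4992 and P(12, 33) = 5313; 4995 is not s-gonal.
Hits: s ∈ {7} → 1.

1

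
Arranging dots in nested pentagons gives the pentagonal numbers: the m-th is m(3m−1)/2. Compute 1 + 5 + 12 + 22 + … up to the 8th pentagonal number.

288

Σ i(3i−1)/2 = (3Σi² − Σi) / 2 over i = 1..8.
Σi = 36 and Σi² = 204.
(3·204 − 1·36) / 2 = 576/2 = 288.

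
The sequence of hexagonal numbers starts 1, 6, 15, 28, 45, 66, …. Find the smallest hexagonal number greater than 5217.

Solve n(2n−1) > 5217 for integer n.
The largest n with value ≤ 5217 is 51 (since 5151 ≤ 5217 < 5356), so the first above is n = 52, value 5356.

5356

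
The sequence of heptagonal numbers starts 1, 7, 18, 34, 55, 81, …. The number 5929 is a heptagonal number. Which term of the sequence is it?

Set n(5n−3)/2 = 5929, giving 5n² − 3n − 11858 = 0.
The discriminant is 9 + 40·5929 = 237169, and √237169 = 487.
So n = (3 + 487) / 10 = 490/10 = 49.

49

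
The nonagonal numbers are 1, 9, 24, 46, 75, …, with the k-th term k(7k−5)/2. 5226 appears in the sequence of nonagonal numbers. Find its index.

Set n(7n−5)/2 = 5226, giving 7n² − 5n − 10452 = 0.
The discriminant is 25 + 56·5226 = 292681, and √292681 = 541.
So n = (5 + 541) / 14 = 546/14 = 39.

39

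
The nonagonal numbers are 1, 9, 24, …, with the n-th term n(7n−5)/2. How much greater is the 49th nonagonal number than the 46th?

990

49·(7·49 − 5)/2 = 8281 and 46·(7·46 − 5)/2 = 7291.
Difference: 8281 − 7291 = 990.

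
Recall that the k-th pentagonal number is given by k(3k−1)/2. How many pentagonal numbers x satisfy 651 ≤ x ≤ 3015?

25

The n-th pentagonal number is n(3n−1)/2.
Smallest index with value ≥ 651: n = 21 (giving 651).
Largest index with value ≤ 3015: n = 45 (giving 3015).
Indices 21 through 45: 25 terms.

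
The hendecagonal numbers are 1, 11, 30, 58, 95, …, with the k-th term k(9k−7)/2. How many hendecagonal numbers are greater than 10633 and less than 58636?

65

The n-th hendecagonal number is n(9n−7)/2.
Smallest index with value > 10633: n = 50 (giving 11075).
Largest index with value < 58636: n = 114 (giving 58083).
Indices 50 through 114: 65 terms.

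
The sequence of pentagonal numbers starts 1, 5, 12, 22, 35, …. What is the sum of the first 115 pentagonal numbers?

767050

Σ i(3i−1)/2 = (3Σi² − Σi) / 2 over i = 1..115.
Σi = 6670 and Σi² = 513590.
(3·513590 − 1·6670) / 2 = 1534100/2 = 767050.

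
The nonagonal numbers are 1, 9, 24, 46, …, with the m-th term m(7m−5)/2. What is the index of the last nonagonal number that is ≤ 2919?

29

Solve n(7n−5)/2 ≤ 2919 for integer n.
n = 29 gives 2871 ≤ 2919, while n = 30 gives 3075 > 2919; so the answer is index 29.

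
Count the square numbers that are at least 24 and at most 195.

9

The n-th square number is n².
Smallest index with value ≥ 24: n = 5 (giving 25).
Largest index with value ≤ 195: n = 13 (giving 169).
Indices 5 through 13: 9 terms.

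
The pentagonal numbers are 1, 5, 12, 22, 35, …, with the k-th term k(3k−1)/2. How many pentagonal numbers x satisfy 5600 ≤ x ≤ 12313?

The n-th pentagonal number is n(3n−1)/2.
Smallest index with value ≥ 5600: n = 62 (giving 5735).
Largest index with value ≤ 12313: n = 90 (giving 12105).
Indices 62 through 90: 29 terms.

29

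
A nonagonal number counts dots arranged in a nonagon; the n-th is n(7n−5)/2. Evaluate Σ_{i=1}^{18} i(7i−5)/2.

Σ i(7i−5)/2 = (7Σi² − 5Σi) / 2 over i = 1..18.
Σi = 171 and Σi² = 2109.
(7·2109 − 5·171) / 2 = 13908/2 = 6954.

6954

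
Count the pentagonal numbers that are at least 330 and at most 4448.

40

The n-th pentagonal number is n(3n−1)/2.
Smallest index with value ≥ 330: n = 15 (giving 330).
Largest index with value ≤ 4448: n = 54 (giving 4347).
Indices 15 through 54: 40 terms.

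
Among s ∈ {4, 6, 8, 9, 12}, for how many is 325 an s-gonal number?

s = 4: P(4, 18) = 324 and P(4, 19) = 361; 325 is not s-gonal.
s = 6: P(6, 13) = 325. ✓
s = 8: P(8, 10) = 280 and P(8, 11) = 341; 325 is not s-gonal.
s = 9: P(9, 10) = 325. ✓
s = 12: P(12, 8) = 288 and P(12, 9) = 369; 325 is not s-gonal.
Hits: s ∈ {6, 9} → 2.

2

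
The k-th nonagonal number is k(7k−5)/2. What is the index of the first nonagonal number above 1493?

22

Solve n(7n−5)/2 > 1493 for integer n.
The largest n with value ≤ 1493 is 21 (since 1491 ≤ 1493 < 1639), so the first above is n = 22, value 1639.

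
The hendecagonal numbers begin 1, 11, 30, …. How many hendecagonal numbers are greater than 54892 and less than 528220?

The n-th hendecagonal number is n(9n−7)/2.
Smallest index with value > 54892: n = 111 (giving 55056).
Largest index with value < 528220: n = 342 (giving 525141).
Indices 111 through 342: 232 terms.

232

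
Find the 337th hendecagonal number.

The 337th hendecagonal number is n(9n−7)/2 with n = 337.
337·(9·337 − 7)/2 = 337·3026/2 = 337·1513 = 509881.

509881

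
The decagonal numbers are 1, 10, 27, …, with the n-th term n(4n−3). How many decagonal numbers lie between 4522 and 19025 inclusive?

36

The n-th decagonal number is n(4n−3).
Smallest index with value ≥ 4522: n = 34 (giving 4522).
Largest index with value ≤ 19025: n = 69 (giving 18837).
Indices 34 through 69: 36 terms.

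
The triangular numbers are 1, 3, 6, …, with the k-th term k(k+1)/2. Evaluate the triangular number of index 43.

The 43rd triangular number is n(n+1)/2 with n = 43.
43·44/2 = 1892/2 = 946.

946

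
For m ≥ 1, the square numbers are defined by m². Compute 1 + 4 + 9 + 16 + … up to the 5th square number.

55

Σ_{i=1}^{5} i² = 5·6·11/6 = 55.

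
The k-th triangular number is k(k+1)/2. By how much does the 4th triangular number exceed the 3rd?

Consecutive triangular numbers differ by n: T_{4} − T_{3} = 4.

4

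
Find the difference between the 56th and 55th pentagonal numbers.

Consecutive pentagonal numbers differ by 3n − 2: here 3·56 − 2 = 166.

166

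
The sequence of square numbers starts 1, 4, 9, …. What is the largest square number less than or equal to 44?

Solve n² ≤ 44 for integer n.
n = 6 gives 36 ≤ 44, while n = 7 gives 49 > 44; so the answer is 36.

36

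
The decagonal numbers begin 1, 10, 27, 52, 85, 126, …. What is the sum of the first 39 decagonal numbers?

Σ i(4i−3) = 4Σi² − 3Σi over i = 1..39.
Σi = 780 and Σi² = 20540.
4·20540 − 3·780 = 79820.

79820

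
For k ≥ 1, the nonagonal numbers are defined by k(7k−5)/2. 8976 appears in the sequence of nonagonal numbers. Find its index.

51

Set n(7n−5)/2 = 8976, giving 7n² − 5n − 17952 = 0.
The discriminant is 25 + 56·8976 = 502681, and √502681 = 709.
So n = (5 + 709) / 14 = 714/14 = 51.
Check: 51·(7·51 − 5)/2 = 8976. ✓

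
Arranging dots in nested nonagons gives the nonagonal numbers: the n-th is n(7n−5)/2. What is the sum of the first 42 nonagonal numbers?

87290

Σ i(7i−5)/2 = (7Σi² − 5Σi) / 2 over i = 1..42.
Σi = 903 and Σi² = 25585.
(7·25585 − 5·903) / 2 = 174580/2 = 87290.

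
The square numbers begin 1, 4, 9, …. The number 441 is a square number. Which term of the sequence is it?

We need n² = 441, so n = √441 = 21.
Check: 21² = 441. ✓

21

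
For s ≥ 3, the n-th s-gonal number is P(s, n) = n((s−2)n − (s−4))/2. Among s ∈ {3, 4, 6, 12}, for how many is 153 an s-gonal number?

s = 3: P(3, 17) = 153. ✓
s = 4: P(4, 12) = 144 and P(4, 13) = 169; 153 is not s-gonal.
s = 6: P(6, 9) = 153. ✓
s = 12: P(12, 5) = 105 and P(12, 6) = 156; 153 is not s-gonal.
Hits: s ∈ {3, 6} → 2.

2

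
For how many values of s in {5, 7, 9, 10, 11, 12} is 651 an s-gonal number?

s = 5: P(5, 21) = 651. ✓
s = 7: P(7, 16) = 616 and P(7, 17) = 697; 651 is not s-gonal.
s = 9: P(9, 14) = 651. ✓
s = 10: P(10, 13) = 637 and P(10, 14) = 742; 651 is not s-gonal.
s = 11: P(11, 12) = 606 and P(11, 13) = 715; 651 is not s-gonal.
s = 12: P(12, 11) = 561 and P(12, 12) = 672; 651 is not s-gonal.
Hits: s ∈ {5, 9} → 2.

2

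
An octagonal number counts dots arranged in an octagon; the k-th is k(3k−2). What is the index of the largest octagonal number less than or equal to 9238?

55

Solve n(3n−2) ≤ 9238 for integer n.
n = 55 gives 8965 ≤ 9238, while n = 56 gives 9296 > 9238; so the answer is index 55.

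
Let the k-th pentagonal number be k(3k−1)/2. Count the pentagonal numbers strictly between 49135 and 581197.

The n-th pentagonal number is n(3n−1)/2.
Smallest index with value > 49135: n = 182 (giving 49595).
Largest index with value < 581197: n = 622 (giving 580015).
Indices 182 through 622: 441 terms.

441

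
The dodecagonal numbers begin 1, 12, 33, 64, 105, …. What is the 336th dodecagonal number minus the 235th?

336·(5·336 − 4) = 563136 and 235·(5·235 − 4) = 275185.
Difference: 563136 − 275185 = 287951.

287951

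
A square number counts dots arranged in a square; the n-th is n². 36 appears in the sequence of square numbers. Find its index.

We need n² = 36, so n = √36 = 6.

6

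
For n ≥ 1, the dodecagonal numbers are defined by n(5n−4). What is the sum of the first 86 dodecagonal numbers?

Σ i(5i−4) = 5Σi² − 4Σi over i = 1..86.
Σi = 3741 and Σi² = 215731.
5·215731 − 4·3741 = 1063691.

1063691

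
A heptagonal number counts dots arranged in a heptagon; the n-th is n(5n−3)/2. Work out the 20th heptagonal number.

970

20·(5·20 − 3)/2 = 20·97/2 = 970.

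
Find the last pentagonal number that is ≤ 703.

651

Solve n(3n−1)/2 ≤ 703 for integer n.
n = 21 gives 651 ≤ 703, while n = 22 gives 715 > 703; so the answer is 651.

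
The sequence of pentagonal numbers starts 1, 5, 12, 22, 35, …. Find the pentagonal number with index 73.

7957

The 73rd pentagonal number is n(3n−1)/2 with n = 73.
73·(3·73 − 1)/2 = 73·218/2 = 73·109 = 7957.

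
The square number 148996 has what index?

386

We need n² = 148996, so n = √148996 = 386.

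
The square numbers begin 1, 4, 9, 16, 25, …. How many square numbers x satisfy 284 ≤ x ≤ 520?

The n-th square number is n².
Smallest index with value ≥ 284: n = 17 (giving 289).
Largest index with value ≤ 520: n = 22 (giving 484).
Indices 17 through 22: 6 terms.

6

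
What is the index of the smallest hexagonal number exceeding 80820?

Solve n(2n−1) > 80820 for integer n.
The largest n with value ≤ 80820 is 201 (since 80601 ≤ 80820 < 81406), so the first above is n = 202, value 81406.

202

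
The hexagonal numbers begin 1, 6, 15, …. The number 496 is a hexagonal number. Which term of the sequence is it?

Set n(2n−1) = 496, giving 2n² − n − 496 = 0.
So n = (1 + 63) / 4 = 64/4 = 16.
Check: 16·(2·16 − 1) = 496. ✓

16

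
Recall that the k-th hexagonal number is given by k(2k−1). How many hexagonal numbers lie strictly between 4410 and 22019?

The n-th hexagonal number is n(2n−1).
Smallest index with value > 4410: n = 48 (giving 4560).
Largest index with value < 22019: n = 105 (giving 21945).
Indices 48 through 105: 58 terms.

58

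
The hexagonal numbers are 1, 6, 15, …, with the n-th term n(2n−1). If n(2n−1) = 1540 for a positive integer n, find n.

Set n(2n−1) = 1540, giving 2n² − n − 1540 = 0.
The discriminant is 1 + 8·1540 = 12321, and √12321 = 111.
So n = (1 + 111) / 4 = 112/4 = 28.
Check: 28·(2·28 − 1) = 1540. ✓

28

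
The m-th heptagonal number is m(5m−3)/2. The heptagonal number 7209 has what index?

Set n(5n−3)/2 = 7209, giving 5n² − 3n − 14418 = 0.
The discriminant is 9 + 40·7209 = 288369, and √288369 = 537.
So n = (3 + 537) / 10 = 540/10 = 54.
Check: 54·(5·54 − 3)/2 = 7209. ✓

54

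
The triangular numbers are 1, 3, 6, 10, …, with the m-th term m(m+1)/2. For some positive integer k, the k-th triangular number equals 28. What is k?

Set n(n+1)/2 = 28, giving n² + n − 56 = 0.
The discriminant is 1 + 8·28 = 225, and √225 = 15.
So n = (-1 + 15) / 2 = 14/2 = 7.
Check: 7·8/2 = 28. ✓

7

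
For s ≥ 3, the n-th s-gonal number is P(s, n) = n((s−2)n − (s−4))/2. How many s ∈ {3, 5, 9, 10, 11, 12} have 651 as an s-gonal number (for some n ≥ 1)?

2

s = 3: P(3, 35) = 630 and P(3, 36) = 666; 651 is not s-gonal.
s = 5: P(5, 21) = 651. ✓
s = 9: P(9, 14) = 651. ✓
s = 10: P(10, 13) = 637 and P(10, 14) = 742; 651 is not s-gonal.
s = 11: P(11, 12) = 606 and P(11, 13) = 715; 651 is not s-gonal.
s = 12: P(12, 11) = 561 and P(12, 12) = 672; 651 is not s-gonal.
Hits: s ∈ {5, 9} → 2.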